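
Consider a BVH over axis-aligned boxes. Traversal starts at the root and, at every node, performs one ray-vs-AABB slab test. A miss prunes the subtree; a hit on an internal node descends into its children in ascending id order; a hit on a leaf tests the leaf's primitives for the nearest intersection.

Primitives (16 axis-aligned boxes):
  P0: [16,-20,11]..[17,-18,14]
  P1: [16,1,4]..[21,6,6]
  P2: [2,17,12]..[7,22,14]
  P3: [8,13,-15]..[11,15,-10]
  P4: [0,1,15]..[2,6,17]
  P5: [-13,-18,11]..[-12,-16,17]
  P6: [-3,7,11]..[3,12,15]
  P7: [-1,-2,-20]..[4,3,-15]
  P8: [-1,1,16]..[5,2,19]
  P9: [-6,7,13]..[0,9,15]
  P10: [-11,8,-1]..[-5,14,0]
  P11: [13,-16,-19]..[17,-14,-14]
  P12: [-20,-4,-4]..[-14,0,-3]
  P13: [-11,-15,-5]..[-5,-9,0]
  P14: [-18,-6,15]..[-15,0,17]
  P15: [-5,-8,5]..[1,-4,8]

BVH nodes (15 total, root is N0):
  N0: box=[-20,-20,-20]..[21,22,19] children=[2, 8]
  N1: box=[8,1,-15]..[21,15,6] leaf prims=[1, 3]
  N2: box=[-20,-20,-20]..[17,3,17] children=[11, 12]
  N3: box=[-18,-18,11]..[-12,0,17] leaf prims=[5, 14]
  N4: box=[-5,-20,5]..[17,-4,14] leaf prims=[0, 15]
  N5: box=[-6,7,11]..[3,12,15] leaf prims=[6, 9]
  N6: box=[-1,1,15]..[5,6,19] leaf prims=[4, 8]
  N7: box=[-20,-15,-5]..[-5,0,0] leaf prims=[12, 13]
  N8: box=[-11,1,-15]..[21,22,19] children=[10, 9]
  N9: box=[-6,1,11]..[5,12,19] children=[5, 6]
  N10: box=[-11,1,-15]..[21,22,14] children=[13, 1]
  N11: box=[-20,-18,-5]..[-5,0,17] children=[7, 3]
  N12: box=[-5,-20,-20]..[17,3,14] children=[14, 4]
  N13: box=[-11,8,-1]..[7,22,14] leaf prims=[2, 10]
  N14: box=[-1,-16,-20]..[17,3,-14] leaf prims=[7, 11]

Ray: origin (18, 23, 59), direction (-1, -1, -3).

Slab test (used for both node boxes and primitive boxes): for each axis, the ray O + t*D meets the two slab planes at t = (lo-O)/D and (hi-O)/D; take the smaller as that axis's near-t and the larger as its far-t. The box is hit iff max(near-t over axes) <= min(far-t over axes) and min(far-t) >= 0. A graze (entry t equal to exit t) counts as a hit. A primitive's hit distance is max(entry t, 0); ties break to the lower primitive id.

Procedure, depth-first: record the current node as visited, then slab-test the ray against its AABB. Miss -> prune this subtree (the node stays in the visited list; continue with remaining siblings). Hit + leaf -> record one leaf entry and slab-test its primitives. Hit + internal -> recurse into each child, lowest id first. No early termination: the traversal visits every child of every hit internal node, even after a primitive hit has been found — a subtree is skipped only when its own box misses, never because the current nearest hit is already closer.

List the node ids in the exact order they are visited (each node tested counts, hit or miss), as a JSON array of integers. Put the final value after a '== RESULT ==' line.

Walk:
N0 x:[-3,38] y:[1,43] z:[40/3,79/3] -> hit [40/3,79/3], descend [2, 8]
  N2 x:[1,38] y:[20,43] z:[14,79/3] -> hit [20,79/3], descend [11, 12]
    N11 x:[23,38] y:[23,41] z:[14,64/3] -> miss, prune
    N12 x:[1,23] y:[20,43] z:[15,79/3] -> hit [20,23], descend [4, 14]
      N4 x:[1,23] y:[27,43] z:[15,18] -> miss, prune
      N14 x:[1,19] y:[20,39] z:[73/3,79/3] -> miss, prune
  N8 x:[-3,29] y:[1,22] z:[40/3,74/3] -> hit [40/3,22], descend [9, 10]
    N9 x:[13,24] y:[11,22] z:[40/3,16] -> hit [40/3,16], descend [5, 6]
      N5 x:[15,24] y:[11,16] z:[44/3,16] -> hit [15,16] leaf, test {P6@t=15, P9(miss)}
      N6 x:[13,19] y:[17,22] z:[40/3,44/3] -> miss, prune
    N10 x:[-3,29] y:[1,22] z:[15,74/3] -> hit [15,22], descend [1, 13]
      N1 x:[-3,10] y:[8,22] z:[53/3,74/3] -> miss, prune
      N13 x:[11,29] y:[1,15] z:[15,20] -> hit [15,15] leaf, test {P2(miss), P10(miss)}

13 AABB tests over nodes [0, 2, 11, 12, 4, 14, 8, 9, 5, 6, 10, 1, 13]; 2 leaves entered; closest P6.

== RESULT ==
[0, 2, 11, 12, 4, 14, 8, 9, 5, 6, 10, 1, 13]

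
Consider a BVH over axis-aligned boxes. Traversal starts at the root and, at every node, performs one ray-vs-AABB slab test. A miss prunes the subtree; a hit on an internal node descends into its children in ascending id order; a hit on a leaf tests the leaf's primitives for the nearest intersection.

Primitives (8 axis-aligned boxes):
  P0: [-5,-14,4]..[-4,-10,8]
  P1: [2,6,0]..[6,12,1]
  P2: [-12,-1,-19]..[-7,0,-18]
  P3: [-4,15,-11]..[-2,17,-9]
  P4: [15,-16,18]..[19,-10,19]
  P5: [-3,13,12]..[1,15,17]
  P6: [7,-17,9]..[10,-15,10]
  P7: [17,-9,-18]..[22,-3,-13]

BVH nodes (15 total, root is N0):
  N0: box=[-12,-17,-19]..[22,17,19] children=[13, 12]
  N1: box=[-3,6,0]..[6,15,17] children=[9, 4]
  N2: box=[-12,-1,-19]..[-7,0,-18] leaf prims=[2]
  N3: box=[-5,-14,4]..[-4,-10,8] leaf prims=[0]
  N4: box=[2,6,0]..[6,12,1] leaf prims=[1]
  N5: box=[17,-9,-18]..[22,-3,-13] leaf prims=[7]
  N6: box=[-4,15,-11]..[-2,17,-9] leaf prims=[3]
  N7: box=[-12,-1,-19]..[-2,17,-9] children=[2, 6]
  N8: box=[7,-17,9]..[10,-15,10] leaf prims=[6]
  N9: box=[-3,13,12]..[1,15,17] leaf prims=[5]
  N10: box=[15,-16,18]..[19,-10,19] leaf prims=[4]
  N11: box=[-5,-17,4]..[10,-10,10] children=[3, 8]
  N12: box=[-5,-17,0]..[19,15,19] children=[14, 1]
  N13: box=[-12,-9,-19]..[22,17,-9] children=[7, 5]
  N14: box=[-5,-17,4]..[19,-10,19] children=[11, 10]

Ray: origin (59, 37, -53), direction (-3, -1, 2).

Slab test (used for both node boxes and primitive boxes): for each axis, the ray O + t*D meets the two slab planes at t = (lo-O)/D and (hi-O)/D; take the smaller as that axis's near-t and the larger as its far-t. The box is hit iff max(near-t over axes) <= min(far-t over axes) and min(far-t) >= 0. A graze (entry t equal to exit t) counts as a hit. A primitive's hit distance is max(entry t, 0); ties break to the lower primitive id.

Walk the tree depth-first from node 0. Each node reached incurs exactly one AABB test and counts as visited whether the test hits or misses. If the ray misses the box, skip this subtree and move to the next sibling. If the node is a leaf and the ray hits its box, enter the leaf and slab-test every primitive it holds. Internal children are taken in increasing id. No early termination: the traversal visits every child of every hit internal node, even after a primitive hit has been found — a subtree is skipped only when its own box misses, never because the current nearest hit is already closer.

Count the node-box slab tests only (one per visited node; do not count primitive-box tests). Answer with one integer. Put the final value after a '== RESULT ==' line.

Trace the traversal:
N0 x:[37/3,71/3] y:[20,54] z:[17,36] -> hit [20,71/3], descend [12, 13]
  N12 x:[40/3,64/3] y:[22,54] z:[53/2,36] -> miss, prune
  N13 x:[37/3,71/3] y:[20,46] z:[17,22] -> hit [20,22], descend [5, 7]
    N5 x:[37/3,14] y:[40,46] z:[35/2,20] -> miss, prune
    N7 x:[61/3,71/3] y:[20,38] z:[17,22] -> hit [61/3,22], descend [2, 6]
      N2 x:[22,71/3] y:[37,38] z:[17,35/2] -> miss, prune
      N6 x:[61/3,21] y:[20,22] z:[21,22] -> hit [21,21] leaf, test {P3@t=21}

order=[0, 12, 13, 5, 7, 2, 6]  |boxes|=7  |leaves|=1  hit=P3

== RESULT ==
7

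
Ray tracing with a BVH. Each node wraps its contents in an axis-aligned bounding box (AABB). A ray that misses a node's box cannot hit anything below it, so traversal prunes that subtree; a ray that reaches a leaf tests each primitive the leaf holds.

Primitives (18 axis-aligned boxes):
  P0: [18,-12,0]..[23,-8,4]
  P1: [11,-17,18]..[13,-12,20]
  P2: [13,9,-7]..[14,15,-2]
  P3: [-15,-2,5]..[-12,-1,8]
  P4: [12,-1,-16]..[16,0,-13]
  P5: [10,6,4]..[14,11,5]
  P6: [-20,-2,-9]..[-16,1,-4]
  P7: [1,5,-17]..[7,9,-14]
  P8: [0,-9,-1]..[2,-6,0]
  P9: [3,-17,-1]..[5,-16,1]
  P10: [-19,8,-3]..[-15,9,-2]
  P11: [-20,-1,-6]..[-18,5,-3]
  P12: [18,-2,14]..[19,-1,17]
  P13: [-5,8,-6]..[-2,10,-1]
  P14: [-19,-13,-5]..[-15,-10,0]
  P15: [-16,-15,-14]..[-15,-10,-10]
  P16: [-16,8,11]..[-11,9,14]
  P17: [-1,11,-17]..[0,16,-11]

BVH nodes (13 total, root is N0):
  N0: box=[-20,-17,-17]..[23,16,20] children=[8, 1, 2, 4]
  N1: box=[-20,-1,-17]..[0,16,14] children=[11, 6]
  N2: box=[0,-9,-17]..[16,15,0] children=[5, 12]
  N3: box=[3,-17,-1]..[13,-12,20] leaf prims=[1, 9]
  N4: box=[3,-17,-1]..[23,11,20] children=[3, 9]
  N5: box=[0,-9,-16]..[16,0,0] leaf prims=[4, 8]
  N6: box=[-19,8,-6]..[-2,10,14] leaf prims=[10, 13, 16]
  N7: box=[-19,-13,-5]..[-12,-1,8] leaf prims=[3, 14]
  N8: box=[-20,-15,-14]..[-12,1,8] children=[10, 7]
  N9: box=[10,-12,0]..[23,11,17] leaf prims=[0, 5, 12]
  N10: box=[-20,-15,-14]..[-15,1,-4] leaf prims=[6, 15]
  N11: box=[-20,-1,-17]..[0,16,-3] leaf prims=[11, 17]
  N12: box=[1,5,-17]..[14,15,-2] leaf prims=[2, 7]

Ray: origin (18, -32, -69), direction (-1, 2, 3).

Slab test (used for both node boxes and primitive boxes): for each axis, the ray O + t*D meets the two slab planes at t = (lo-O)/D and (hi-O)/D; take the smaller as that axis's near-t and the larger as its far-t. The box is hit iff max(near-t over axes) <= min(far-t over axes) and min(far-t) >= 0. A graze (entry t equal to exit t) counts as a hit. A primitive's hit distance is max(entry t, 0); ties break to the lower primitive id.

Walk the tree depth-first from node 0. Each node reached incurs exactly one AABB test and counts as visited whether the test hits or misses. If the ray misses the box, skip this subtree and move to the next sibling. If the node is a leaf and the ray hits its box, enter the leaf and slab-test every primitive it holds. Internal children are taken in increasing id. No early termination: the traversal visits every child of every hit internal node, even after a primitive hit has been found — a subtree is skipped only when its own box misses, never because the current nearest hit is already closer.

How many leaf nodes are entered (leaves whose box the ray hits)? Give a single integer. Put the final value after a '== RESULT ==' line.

Trace the traversal:
N0 x:[-5,38] y:[15/2,24] z:[52/3,89/3] -> hit [52/3,24], descend [1, 2, 4, 8]
  N1 x:[18,38] y:[31/2,24] z:[52/3,83/3] -> hit [18,24], descend [6, 11]
    N6 x:[20,37] y:[20,21] z:[21,83/3] -> hit [21,21] leaf, test {P10(miss), P13@t=21, P16(miss)}
    N11 x:[18,38] y:[31/2,24] z:[52/3,22] -> hit [18,22] leaf, test {P11(miss), P17(miss)}
  N2 x:[2,18] y:[23/2,47/2] z:[52/3,23] -> hit [52/3,18], descend [5, 12]
    N5 x:[2,18] y:[23/2,16] z:[53/3,23] -> miss, prune
    N12 x:[4,17] y:[37/2,47/2] z:[52/3,67/3] -> miss, prune
  N4 x:[-5,15] y:[15/2,43/2] z:[68/3,89/3] -> miss, prune
  N8 x:[30,38] y:[17/2,33/2] z:[55/3,77/3] -> miss, prune

Summary -> nodes [0, 1, 6, 11, 2, 5, 12, 4, 8]; box-tests=9; leaf-entries=2; first=P13

== RESULT ==
2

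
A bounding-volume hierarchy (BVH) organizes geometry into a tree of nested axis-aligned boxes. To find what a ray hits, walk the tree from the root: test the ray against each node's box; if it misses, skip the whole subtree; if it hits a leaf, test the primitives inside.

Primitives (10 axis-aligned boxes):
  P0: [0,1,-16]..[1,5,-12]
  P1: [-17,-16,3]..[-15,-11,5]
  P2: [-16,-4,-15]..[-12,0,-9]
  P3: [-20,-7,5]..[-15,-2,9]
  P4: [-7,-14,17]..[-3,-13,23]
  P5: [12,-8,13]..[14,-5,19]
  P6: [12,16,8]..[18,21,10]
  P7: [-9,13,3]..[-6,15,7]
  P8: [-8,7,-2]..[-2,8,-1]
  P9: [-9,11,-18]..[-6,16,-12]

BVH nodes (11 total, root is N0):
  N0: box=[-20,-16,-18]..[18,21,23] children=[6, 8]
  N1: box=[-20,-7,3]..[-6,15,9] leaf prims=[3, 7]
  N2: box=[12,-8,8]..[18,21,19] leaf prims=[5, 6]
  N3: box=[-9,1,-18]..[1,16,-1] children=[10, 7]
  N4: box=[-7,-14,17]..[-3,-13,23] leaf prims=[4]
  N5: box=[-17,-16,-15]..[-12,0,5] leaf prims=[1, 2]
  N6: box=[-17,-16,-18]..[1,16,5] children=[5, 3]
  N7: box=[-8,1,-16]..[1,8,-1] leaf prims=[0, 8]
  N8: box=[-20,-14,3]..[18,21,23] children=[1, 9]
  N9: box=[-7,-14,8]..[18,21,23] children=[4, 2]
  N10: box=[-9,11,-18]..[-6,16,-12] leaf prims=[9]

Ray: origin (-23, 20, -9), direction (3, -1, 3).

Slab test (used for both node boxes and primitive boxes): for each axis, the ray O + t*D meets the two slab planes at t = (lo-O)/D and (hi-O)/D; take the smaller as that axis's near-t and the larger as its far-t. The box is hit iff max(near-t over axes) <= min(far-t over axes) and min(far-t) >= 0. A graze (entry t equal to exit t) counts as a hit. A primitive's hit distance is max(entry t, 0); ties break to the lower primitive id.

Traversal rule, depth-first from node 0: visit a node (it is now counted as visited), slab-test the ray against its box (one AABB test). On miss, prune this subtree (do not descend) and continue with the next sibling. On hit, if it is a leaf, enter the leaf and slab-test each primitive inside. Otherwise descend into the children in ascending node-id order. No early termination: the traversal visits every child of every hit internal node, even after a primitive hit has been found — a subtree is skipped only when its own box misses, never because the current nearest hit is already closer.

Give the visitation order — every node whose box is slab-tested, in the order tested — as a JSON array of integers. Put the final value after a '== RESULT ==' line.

Walk:
N0 x:[1,41/3] y:[-1,36] z:[-3,32/3] -> hit [1,32/3], descend [6, 8]
  N6 x:[2,8] y:[4,36] z:[-3,14/3] -> hit [4,14/3], descend [3, 5]
    N3 x:[14/3,8] y:[4,19] z:[-3,8/3] -> miss, prune
    N5 x:[2,11/3] y:[20,36] z:[-2,14/3] -> miss, prune
  N8 x:[1,41/3] y:[-1,34] z:[4,32/3] -> hit [4,32/3], descend [1, 9]
    N1 x:[1,17/3] y:[5,27] z:[4,6] -> hit [5,17/3] leaf, test {P3(miss), P7@t=5}
    N9 x:[16/3,41/3] y:[-1,34] z:[17/3,32/3] -> hit [17/3,32/3], descend [2, 4]
      N2 x:[35/3,41/3] y:[-1,28] z:[17/3,28/3] -> miss, prune
      N4 x:[16/3,20/3] y:[33,34] z:[26/3,32/3] -> miss, prune

Summary -> nodes [0, 6, 3, 5, 8, 1, 9, 2, 4]; box-tests=9; leaf-entries=1; first=P7

== RESULT ==
[0, 6, 3, 5, 8, 1, 9, 2, 4]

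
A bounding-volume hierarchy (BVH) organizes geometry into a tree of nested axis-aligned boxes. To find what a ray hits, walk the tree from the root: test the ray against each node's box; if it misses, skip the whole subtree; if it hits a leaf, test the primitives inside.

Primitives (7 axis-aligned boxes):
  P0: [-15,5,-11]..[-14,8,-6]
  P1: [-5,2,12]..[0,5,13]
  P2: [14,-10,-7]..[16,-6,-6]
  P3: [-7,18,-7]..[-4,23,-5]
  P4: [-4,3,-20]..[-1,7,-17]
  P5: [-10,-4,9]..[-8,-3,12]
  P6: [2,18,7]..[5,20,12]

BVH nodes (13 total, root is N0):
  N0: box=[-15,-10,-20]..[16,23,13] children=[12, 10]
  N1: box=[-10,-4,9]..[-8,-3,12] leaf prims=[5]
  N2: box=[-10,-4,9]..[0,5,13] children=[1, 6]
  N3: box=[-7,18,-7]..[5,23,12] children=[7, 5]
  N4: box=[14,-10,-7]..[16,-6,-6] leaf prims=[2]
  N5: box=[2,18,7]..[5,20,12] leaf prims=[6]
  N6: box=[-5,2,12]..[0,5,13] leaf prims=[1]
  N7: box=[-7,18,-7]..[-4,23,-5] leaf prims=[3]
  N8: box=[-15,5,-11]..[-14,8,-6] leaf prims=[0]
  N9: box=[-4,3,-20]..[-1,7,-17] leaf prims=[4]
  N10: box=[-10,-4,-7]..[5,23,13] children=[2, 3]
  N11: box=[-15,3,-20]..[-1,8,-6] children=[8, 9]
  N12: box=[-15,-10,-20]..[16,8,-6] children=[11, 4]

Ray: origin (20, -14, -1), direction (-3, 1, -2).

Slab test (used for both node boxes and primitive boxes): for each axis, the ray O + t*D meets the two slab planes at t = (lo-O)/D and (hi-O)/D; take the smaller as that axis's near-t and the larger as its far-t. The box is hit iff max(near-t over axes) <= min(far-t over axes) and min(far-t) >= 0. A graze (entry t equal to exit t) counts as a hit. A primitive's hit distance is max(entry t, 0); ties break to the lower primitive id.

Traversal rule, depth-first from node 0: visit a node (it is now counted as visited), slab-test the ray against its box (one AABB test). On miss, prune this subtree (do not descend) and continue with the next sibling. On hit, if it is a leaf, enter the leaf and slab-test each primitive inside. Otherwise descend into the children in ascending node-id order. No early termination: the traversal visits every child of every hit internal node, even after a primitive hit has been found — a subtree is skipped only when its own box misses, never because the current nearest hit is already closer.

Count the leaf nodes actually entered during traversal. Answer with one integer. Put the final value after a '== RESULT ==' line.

Trace the traversal:
N0 x:[4/3,35/3] y:[4,37] z:[-7,19/2] -> hit [4,19/2], descend [10, 12]
  N10 x:[5,10] y:[10,37] z:[-7,3] -> miss, prune
  N12 x:[4/3,35/3] y:[4,22] z:[5/2,19/2] -> hit [4,19/2], descend [4, 11]
    N4 x:[4/3,2] y:[4,8] z:[5/2,3] -> miss, prune
    N11 x:[7,35/3] y:[17,22] z:[5/2,19/2] -> miss, prune

Summary -> nodes [0, 10, 12, 4, 11]; box-tests=5; leaf-entries=0; first=miss

== RESULT ==
0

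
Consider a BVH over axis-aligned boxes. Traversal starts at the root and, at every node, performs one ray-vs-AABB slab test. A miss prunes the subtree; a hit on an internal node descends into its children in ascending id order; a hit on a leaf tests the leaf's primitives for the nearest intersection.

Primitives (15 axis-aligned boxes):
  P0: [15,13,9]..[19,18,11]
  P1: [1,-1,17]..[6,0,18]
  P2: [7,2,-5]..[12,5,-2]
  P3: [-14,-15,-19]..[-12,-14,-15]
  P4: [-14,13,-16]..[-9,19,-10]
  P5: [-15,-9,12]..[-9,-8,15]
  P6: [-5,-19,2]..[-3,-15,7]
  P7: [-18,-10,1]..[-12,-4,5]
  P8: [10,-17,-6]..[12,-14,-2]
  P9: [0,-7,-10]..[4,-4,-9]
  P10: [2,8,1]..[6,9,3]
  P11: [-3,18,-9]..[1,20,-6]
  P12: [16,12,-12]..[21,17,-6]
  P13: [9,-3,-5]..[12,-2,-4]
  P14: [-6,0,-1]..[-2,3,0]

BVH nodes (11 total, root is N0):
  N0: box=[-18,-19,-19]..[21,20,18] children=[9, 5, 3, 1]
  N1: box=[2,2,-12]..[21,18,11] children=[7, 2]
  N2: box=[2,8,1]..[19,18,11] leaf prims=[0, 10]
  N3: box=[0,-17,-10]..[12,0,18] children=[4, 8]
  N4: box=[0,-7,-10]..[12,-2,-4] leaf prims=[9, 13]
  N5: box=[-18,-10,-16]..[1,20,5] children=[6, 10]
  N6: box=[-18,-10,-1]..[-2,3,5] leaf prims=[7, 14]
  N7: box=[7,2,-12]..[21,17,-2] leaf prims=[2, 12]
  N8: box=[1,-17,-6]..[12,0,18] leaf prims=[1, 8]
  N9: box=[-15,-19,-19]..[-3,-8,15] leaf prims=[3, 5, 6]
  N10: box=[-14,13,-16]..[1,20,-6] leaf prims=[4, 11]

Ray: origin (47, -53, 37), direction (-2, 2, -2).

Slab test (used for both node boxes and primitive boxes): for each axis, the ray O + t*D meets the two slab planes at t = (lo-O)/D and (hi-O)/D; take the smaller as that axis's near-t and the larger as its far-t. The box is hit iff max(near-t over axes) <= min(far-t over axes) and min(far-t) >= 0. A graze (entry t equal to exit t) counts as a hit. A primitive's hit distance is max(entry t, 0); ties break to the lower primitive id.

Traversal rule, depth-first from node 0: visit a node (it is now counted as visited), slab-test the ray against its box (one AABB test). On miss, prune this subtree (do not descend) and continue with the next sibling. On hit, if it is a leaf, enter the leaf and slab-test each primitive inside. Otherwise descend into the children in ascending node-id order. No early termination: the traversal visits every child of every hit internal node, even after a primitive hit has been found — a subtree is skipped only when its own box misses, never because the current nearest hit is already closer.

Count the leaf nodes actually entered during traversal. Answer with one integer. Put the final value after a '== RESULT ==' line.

Walk:
N0 x:[13,65/2] y:[17,73/2] z:[19/2,28] -> hit [17,28], descend [1, 3, 5, 9]
  N1 x:[13,45/2] y:[55/2,71/2] z:[13,49/2] -> miss, prune
  N3 x:[35/2,47/2] y:[18,53/2] z:[19/2,47/2] -> hit [18,47/2], descend [4, 8]
    N4 x:[35/2,47/2] y:[23,51/2] z:[41/2,47/2] -> hit [23,47/2] leaf, test {P9@t=23, P13(miss)}
    N8 x:[35/2,23] y:[18,53/2] z:[19/2,43/2] -> hit [18,43/2] leaf, test {P1(miss), P8(miss)}
  N5 x:[23,65/2] y:[43/2,73/2] z:[16,53/2] -> hit [23,53/2], descend [6, 10]
    N6 x:[49/2,65/2] y:[43/2,28] z:[16,19] -> miss, prune
    N10 x:[23,61/2] y:[33,73/2] z:[43/2,53/2] -> miss, prune
  N9 x:[25,31] y:[17,45/2] z:[11,28] -> miss, prune

Visited [0, 1, 3, 4, 8, 5, 6, 10, 9]. Tests: 9 box, 2 leaf. Nearest: P9.

== RESULT ==
2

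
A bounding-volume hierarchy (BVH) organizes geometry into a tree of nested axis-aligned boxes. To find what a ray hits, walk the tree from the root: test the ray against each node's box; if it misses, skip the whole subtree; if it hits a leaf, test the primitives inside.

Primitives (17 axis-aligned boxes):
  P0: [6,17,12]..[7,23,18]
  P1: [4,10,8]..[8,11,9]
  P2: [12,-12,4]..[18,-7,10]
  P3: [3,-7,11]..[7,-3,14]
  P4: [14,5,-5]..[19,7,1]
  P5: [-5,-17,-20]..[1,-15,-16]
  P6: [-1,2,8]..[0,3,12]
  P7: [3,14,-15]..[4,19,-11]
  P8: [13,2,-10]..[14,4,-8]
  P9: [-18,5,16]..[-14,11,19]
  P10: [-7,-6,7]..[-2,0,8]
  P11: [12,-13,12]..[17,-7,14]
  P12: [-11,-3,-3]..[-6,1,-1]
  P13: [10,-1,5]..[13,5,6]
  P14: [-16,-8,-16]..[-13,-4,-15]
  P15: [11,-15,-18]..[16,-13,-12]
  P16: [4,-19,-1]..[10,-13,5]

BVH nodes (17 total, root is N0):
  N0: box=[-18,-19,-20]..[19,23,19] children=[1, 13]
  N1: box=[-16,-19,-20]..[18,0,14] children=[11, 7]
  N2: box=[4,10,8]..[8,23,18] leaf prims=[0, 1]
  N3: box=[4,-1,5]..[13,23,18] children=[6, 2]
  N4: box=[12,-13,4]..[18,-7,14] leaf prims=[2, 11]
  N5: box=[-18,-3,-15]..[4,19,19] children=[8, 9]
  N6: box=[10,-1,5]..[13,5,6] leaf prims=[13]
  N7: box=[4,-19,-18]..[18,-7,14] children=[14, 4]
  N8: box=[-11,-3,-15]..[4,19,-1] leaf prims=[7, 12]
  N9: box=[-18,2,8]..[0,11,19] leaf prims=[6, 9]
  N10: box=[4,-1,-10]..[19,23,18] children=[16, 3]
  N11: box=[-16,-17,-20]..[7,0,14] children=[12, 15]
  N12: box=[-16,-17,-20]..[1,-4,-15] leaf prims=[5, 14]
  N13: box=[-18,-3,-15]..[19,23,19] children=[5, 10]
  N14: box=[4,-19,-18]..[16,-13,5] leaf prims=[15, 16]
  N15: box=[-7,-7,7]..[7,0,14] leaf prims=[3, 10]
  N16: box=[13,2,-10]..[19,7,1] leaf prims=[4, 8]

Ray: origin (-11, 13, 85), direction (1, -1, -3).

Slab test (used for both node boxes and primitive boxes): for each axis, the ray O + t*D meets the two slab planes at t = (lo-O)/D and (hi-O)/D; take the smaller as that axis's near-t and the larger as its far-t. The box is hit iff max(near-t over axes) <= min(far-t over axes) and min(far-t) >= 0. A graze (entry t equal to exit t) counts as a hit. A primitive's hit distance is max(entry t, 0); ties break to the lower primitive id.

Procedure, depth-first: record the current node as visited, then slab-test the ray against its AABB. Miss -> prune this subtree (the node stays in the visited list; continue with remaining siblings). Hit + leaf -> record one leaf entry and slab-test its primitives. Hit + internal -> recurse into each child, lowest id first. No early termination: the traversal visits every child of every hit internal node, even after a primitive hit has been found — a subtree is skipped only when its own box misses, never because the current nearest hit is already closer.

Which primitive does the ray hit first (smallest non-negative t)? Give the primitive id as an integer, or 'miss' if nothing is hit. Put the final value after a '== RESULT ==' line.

Trace the traversal:
N0 x:[-7,30] y:[-10,32] z:[22,35] -> hit [22,30], descend [1, 13]
  N1 x:[-5,29] y:[13,32] z:[71/3,35] -> hit [71/3,29], descend [7, 11]
    N7 x:[15,29] y:[20,32] z:[71/3,103/3] -> hit [71/3,29], descend [4, 14]
      N4 x:[23,29] y:[20,26] z:[71/3,27] -> hit [71/3,26] leaf, test {P2@t=25, P11@t=71/3}
      N14 x:[15,27] y:[26,32] z:[80/3,103/3] -> hit [80/3,27] leaf, test {P15(miss), P16(miss)}
    N11 x:[-5,18] y:[13,30] z:[71/3,35] -> miss, prune
  N13 x:[-7,30] y:[-10,16] z:[22,100/3] -> miss, prune

Visited [0, 1, 7, 4, 14, 11, 13]. Tests: 7 box, 2 leaf. Nearest: P11.

== RESULT ==
11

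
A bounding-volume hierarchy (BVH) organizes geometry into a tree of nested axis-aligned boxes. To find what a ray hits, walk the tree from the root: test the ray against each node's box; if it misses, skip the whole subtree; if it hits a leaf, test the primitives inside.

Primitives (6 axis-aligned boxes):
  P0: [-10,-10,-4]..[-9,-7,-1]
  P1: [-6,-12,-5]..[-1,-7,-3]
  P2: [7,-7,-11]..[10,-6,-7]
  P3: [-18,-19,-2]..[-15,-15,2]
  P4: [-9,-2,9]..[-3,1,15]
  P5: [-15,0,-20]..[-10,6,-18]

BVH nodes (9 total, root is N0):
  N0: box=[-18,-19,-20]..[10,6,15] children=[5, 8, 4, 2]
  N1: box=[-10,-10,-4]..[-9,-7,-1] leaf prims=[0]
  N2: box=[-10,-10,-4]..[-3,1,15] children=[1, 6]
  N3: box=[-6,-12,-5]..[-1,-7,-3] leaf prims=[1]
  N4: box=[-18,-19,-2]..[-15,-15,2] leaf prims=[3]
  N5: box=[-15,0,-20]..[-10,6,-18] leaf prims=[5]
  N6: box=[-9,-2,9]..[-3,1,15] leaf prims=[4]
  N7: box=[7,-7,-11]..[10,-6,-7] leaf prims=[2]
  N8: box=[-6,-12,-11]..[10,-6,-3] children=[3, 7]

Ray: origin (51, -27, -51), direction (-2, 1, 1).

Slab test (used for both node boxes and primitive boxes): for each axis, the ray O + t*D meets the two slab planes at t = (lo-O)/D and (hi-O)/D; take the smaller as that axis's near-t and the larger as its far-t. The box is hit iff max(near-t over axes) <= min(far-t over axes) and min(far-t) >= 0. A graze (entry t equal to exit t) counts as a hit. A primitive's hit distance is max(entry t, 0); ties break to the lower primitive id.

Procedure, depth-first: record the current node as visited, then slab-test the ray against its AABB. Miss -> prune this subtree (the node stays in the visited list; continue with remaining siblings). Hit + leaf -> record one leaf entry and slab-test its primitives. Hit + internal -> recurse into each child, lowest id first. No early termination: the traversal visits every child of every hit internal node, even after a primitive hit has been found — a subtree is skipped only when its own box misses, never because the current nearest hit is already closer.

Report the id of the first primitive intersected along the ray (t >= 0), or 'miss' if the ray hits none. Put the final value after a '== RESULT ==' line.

Walk:
N0 x:[41/2,69/2] y:[8,33] z:[31,66] -> hit [31,33], descend [2, 4, 5, 8]
  N2 x:[27,61/2] y:[17,28] z:[47,66] -> miss, prune
  N4 x:[33,69/2] y:[8,12] z:[49,53] -> miss, prune
  N5 x:[61/2,33] y:[27,33] z:[31,33] -> hit [31,33] leaf, test {P5@t=31}
  N8 x:[41/2,57/2] y:[15,21] z:[40,48] -> miss, prune

5 AABB tests over nodes [0, 2, 4, 5, 8]; 1 leaf entered; closest P5.

== RESULT ==
5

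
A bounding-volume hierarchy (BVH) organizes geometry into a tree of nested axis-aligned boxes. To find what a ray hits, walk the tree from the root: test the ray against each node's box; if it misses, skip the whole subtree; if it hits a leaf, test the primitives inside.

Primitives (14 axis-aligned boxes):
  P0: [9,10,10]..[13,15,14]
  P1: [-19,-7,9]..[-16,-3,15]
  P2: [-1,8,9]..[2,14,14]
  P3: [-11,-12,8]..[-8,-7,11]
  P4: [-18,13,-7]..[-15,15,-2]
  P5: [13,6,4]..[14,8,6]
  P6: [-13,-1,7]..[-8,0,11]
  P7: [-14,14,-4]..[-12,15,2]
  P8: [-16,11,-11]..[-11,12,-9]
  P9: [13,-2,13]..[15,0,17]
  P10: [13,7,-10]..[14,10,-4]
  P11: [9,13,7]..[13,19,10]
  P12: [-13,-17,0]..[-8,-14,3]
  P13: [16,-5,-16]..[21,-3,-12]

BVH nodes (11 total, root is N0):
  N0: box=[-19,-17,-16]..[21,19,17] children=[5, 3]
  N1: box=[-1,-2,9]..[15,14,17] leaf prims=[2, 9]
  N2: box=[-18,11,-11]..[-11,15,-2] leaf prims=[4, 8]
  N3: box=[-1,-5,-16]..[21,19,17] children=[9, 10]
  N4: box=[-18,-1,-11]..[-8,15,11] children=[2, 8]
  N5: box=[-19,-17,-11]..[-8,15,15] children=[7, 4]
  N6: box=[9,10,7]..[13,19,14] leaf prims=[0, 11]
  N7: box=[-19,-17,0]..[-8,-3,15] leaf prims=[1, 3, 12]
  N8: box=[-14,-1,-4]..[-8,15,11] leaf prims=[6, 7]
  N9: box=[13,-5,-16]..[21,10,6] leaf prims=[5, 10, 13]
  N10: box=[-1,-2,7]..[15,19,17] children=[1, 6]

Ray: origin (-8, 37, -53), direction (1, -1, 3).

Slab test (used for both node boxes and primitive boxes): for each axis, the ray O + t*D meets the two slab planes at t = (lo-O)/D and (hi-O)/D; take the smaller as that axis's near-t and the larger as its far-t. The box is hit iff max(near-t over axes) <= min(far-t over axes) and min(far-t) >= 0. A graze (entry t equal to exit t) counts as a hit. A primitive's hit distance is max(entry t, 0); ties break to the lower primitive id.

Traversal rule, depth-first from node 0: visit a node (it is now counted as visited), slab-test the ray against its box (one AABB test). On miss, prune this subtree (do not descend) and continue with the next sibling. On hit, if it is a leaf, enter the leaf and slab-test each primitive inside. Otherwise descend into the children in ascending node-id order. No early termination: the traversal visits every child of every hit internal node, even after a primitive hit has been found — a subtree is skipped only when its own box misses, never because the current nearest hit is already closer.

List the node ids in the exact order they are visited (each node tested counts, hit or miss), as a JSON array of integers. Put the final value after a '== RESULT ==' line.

Trace the traversal:
N0 x:[-11,29] y:[18,54] z:[37/3,70/3] -> hit [18,70/3], descend [3, 5]
  N3 x:[7,29] y:[18,42] z:[37/3,70/3] -> hit [18,70/3], descend [9, 10]
    N9 x:[21,29] y:[27,42] z:[37/3,59/3] -> miss, prune
    N10 x:[7,23] y:[18,39] z:[20,70/3] -> hit [20,23], descend [1, 6]
      N1 x:[7,23] y:[23,39] z:[62/3,70/3] -> hit [23,23] leaf, test {P2(miss), P9(miss)}
      N6 x:[17,21] y:[18,27] z:[20,67/3] -> hit [20,21] leaf, test {P0(miss), P11@t=20}
  N5 x:[-11,0] y:[22,54] z:[14,68/3] -> miss, prune

Visited [0, 3, 9, 10, 1, 6, 5]. Tests: 7 box, 2 leaf. Nearest: P11.

== RESULT ==
[0, 3, 9, 10, 1, 6, 5]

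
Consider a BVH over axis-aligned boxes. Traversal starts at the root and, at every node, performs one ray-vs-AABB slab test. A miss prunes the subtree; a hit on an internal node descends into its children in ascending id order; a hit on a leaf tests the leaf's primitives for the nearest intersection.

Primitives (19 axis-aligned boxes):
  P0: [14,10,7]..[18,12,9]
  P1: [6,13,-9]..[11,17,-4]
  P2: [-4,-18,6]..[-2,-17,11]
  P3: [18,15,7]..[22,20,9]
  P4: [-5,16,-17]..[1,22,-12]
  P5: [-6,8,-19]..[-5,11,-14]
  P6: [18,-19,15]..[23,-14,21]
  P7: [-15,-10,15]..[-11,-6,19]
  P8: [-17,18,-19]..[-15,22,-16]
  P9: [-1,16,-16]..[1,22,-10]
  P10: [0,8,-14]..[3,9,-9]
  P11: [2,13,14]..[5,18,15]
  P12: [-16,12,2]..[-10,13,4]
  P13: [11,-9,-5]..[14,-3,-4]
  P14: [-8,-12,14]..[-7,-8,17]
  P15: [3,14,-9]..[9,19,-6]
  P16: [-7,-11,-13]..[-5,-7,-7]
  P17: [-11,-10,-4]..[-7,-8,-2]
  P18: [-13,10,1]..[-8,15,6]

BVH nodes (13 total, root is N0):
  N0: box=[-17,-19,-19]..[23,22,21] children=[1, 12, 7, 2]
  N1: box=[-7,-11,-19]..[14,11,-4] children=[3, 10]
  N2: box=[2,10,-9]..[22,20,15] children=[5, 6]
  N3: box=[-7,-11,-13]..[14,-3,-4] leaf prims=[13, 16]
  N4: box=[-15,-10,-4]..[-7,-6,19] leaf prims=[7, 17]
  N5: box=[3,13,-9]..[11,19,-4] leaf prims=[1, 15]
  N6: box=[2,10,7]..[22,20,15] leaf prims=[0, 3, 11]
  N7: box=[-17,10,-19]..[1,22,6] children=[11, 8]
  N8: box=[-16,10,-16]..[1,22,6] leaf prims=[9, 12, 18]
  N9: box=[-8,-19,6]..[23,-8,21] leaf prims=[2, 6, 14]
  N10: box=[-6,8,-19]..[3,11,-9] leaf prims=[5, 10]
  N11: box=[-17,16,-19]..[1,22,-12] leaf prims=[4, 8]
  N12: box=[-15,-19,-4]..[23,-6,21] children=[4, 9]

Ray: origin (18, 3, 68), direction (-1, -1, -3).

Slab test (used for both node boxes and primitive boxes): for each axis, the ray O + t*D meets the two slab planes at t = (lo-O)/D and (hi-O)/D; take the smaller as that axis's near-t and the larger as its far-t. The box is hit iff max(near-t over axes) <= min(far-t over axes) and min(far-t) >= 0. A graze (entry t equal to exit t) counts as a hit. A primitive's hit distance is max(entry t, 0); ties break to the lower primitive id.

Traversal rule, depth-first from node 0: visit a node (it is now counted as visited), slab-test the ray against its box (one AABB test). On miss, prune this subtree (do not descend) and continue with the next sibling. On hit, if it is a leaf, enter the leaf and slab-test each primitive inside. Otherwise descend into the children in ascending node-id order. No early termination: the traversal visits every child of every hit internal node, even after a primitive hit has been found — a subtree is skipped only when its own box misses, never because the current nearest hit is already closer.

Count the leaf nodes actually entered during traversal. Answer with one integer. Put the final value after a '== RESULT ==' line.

Walk:
N0 x:[-5,35] y:[-19,22] z:[47/3,29] -> hit [47/3,22], descend [1, 2, 7, 12]
  N1 x:[4,25] y:[-8,14] z:[24,29] -> miss, prune
  N2 x:[-4,16] y:[-17,-7] z:[53/3,77/3] -> miss, prune
  N7 x:[17,35] y:[-19,-7] z:[62/3,29] -> miss, prune
  N12 x:[-5,33] y:[9,22] z:[47/3,24] -> hit [47/3,22], descend [4, 9]
    N4 x:[25,33] y:[9,13] z:[49/3,24] -> miss, prune
    N9 x:[-5,26] y:[11,22] z:[47/3,62/3] -> hit [47/3,62/3] leaf, test {P2@t=20, P6(miss), P14(miss)}

order=[0, 1, 2, 7, 12, 4, 9]  |boxes|=7  |leaves|=1  hit=P2

== RESULT ==
1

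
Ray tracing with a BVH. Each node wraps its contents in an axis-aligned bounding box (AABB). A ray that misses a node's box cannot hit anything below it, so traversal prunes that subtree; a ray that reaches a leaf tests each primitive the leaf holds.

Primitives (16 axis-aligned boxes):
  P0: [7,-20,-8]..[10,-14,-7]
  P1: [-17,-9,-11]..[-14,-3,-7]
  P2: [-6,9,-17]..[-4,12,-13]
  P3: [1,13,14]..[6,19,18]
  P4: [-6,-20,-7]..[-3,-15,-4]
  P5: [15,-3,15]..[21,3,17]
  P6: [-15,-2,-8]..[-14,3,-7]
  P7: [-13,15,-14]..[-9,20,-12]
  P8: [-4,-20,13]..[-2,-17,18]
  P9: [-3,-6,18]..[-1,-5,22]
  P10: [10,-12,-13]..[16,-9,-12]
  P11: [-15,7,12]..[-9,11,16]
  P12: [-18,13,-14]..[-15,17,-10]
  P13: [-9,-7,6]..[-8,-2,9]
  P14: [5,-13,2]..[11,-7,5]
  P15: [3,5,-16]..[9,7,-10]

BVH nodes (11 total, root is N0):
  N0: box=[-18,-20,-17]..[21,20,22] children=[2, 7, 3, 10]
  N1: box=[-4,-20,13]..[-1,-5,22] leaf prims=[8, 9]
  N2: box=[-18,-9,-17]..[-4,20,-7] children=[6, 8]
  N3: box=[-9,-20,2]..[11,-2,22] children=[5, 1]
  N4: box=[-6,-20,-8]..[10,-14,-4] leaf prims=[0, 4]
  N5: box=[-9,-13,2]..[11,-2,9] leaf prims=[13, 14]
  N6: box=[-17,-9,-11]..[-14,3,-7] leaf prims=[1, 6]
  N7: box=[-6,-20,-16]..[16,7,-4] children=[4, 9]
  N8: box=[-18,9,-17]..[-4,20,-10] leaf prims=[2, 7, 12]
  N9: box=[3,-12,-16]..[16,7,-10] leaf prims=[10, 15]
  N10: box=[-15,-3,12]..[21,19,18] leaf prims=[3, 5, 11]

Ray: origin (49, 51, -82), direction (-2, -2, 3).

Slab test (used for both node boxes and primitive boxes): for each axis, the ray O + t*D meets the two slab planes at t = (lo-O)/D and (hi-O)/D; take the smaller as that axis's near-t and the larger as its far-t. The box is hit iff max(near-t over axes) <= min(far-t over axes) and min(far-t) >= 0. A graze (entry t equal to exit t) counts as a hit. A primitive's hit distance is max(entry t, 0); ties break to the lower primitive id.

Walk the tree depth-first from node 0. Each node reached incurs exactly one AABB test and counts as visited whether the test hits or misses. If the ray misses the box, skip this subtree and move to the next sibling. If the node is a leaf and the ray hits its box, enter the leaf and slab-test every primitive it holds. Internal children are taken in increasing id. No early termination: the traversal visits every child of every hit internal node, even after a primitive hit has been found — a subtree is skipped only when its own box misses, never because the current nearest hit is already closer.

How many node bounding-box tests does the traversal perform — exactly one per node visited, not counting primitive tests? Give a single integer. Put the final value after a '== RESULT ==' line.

Traverse from the root:
N0 x:[14,67/2] y:[31/2,71/2] z:[65/3,104/3] -> hit [65/3,67/2], descend [2, 3, 7, 10]
  N2 x:[53/2,67/2] y:[31/2,30] z:[65/3,25] -> miss, prune
  N3 x:[19,29] y:[53/2,71/2] z:[28,104/3] -> hit [28,29], descend [1, 5]
    N1 x:[25,53/2] y:[28,71/2] z:[95/3,104/3] -> miss, prune
    N5 x:[19,29] y:[53/2,32] z:[28,91/3] -> hit [28,29] leaf, test {P13(miss), P14(miss)}
  N7 x:[33/2,55/2] y:[22,71/2] z:[22,26] -> hit [22,26], descend [4, 9]
    N4 x:[39/2,55/2] y:[65/2,71/2] z:[74/3,26] -> miss, prune
    N9 x:[33/2,23] y:[22,63/2] z:[22,24] -> hit [22,23] leaf, test {P10(miss), P15@t=22}
  N10 x:[14,32] y:[16,27] z:[94/3,100/3] -> miss, prune

Visited [0, 2, 3, 1, 5, 7, 4, 9, 10]. Tests: 9 box, 2 leaf. Nearest: P15.

== RESULT ==
9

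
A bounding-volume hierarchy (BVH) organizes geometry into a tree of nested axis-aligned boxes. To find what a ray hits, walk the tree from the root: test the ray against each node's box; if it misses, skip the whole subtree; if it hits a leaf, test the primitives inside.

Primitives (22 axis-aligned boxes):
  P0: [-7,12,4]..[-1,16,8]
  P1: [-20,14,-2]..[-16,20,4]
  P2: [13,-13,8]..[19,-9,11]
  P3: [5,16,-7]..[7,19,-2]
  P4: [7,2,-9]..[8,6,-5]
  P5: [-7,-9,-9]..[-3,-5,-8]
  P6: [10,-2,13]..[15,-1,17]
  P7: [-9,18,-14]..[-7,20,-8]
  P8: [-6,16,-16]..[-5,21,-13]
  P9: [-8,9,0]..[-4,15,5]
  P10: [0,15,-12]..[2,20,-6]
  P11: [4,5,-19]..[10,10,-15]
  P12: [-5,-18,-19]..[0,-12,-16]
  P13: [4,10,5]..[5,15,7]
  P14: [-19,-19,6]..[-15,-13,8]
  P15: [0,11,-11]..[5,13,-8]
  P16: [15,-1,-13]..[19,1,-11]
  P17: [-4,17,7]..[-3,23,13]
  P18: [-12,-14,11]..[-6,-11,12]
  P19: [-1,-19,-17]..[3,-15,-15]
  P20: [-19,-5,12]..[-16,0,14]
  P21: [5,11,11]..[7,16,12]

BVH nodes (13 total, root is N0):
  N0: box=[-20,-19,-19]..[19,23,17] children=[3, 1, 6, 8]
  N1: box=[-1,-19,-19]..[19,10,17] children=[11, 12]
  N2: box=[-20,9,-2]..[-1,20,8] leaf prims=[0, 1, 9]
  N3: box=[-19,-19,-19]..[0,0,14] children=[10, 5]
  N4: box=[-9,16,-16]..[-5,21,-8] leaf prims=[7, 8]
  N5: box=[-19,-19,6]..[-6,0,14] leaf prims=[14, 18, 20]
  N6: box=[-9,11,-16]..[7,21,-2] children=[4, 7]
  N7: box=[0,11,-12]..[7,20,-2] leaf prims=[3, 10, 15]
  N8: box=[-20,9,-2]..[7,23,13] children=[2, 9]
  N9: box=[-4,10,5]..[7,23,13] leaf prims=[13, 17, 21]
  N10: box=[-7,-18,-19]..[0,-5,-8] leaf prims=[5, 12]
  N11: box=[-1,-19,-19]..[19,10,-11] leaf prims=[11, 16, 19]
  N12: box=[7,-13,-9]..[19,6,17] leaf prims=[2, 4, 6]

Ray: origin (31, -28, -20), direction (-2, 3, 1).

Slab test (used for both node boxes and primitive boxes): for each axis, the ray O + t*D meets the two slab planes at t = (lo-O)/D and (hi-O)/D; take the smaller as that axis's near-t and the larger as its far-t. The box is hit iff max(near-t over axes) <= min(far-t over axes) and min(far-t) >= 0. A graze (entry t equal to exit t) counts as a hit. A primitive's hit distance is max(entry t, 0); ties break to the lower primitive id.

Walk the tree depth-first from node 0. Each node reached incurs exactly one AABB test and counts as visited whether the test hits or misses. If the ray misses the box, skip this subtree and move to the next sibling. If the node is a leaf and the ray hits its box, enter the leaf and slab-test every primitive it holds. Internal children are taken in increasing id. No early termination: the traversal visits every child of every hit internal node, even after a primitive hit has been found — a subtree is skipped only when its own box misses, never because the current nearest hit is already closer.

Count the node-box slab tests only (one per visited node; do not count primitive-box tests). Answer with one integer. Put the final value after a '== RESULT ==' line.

Trace the traversal:
N0 x:[6,51/2] y:[3,17] z:[1,37] -> hit [6,17], descend [1, 3, 6, 8]
  N1 x:[6,16] y:[3,38/3] z:[1,37] -> hit [6,38/3], descend [11, 12]
    N11 x:[6,16] y:[3,38/3] z:[1,9] -> hit [6,9] leaf, test {P11(miss), P16(miss), P19(miss)}
    N12 x:[6,12] y:[5,34/3] z:[11,37] -> hit [11,34/3] leaf, test {P2(miss), P4(miss), P6(miss)}
  N3 x:[31/2,25] y:[3,28/3] z:[1,34] -> miss, prune
  N6 x:[12,20] y:[13,49/3] z:[4,18] -> hit [13,49/3], descend [4, 7]
    N4 x:[18,20] y:[44/3,49/3] z:[4,12] -> miss, prune
    N7 x:[12,31/2] y:[13,16] z:[8,18] -> hit [13,31/2] leaf, test {P3(miss), P10(miss), P15(miss)}
  N8 x:[12,51/2] y:[37/3,17] z:[18,33] -> miss, prune

Visited [0, 1, 11, 12, 3, 6, 4, 7, 8]. Tests: 9 box, 3 leaf. Nearest: miss.

== RESULT ==
9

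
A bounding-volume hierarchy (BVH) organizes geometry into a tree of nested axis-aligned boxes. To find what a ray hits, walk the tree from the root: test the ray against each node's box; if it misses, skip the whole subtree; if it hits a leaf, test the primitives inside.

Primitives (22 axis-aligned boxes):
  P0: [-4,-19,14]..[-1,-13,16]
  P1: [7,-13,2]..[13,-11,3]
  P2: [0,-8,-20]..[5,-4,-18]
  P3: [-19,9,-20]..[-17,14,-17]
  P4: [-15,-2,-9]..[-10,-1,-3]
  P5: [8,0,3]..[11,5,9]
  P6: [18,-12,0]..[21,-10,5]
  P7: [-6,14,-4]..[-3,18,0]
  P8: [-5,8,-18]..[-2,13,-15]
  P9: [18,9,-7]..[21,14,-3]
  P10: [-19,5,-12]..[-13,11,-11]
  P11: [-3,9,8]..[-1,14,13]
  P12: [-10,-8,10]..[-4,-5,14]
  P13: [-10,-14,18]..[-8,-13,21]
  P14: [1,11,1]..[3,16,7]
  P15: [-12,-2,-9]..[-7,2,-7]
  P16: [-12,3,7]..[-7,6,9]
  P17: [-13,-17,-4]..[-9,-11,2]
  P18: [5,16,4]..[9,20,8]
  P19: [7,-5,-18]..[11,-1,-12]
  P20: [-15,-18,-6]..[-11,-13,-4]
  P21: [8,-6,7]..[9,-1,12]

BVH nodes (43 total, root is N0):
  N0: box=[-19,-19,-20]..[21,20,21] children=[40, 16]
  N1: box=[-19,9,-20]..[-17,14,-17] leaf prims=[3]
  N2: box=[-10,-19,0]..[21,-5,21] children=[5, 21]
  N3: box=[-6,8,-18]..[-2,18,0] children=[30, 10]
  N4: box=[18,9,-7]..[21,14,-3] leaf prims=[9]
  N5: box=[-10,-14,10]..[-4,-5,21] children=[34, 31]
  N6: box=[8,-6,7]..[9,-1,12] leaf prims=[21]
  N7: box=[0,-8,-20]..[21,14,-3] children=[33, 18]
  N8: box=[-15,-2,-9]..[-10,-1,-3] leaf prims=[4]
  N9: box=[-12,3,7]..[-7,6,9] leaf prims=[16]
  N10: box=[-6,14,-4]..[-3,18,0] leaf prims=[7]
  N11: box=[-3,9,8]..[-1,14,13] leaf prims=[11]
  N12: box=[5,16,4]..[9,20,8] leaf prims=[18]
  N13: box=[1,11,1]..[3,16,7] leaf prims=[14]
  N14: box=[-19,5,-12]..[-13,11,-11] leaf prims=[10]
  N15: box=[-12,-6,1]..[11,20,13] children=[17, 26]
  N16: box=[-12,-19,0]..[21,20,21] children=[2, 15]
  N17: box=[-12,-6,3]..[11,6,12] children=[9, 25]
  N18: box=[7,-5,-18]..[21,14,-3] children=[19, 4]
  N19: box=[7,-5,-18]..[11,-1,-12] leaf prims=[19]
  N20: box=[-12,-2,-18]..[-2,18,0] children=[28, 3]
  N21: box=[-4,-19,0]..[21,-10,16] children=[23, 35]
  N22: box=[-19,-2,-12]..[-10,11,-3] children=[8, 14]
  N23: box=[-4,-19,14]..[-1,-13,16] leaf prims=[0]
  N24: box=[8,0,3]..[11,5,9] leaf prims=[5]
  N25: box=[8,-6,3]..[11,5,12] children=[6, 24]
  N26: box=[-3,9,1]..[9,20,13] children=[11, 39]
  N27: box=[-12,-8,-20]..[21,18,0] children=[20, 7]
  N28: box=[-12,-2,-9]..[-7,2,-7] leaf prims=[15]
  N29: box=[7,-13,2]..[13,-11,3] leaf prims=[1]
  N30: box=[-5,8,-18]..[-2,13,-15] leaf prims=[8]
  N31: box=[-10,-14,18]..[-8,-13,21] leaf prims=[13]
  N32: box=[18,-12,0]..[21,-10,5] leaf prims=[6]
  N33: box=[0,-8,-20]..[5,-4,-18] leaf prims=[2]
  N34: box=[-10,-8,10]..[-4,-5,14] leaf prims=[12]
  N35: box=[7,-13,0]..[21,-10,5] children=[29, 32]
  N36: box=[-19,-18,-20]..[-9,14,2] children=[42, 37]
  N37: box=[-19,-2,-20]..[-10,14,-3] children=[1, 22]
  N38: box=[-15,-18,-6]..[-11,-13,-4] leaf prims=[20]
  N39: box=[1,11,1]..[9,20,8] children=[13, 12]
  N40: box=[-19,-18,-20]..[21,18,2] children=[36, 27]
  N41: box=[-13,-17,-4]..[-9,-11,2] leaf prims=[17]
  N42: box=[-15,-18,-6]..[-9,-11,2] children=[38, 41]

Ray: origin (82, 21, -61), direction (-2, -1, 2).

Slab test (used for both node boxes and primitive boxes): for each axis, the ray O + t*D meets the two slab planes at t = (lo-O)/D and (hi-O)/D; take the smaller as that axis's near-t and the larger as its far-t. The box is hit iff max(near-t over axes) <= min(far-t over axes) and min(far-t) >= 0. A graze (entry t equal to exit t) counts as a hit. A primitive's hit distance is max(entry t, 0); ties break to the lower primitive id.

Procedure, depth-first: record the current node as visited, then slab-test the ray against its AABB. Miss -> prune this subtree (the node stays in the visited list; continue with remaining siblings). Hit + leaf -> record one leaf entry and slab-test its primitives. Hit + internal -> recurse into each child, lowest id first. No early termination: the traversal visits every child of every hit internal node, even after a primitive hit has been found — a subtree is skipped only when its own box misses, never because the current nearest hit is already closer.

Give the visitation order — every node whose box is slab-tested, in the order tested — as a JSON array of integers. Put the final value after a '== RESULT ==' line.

Trace the traversal:
N0 x:[61/2,101/2] y:[1,40] z:[41/2,41] -> hit [61/2,40], descend [16, 40]
  N16 x:[61/2,47] y:[1,40] z:[61/2,41] -> hit [61/2,40], descend [2, 15]
    N2 x:[61/2,46] y:[26,40] z:[61/2,41] -> hit [61/2,40], descend [5, 21]
      N5 x:[43,46] y:[26,35] z:[71/2,41] -> miss, prune
      N21 x:[61/2,43] y:[31,40] z:[61/2,77/2] -> hit [31,77/2], descend [23, 35]
        N23 x:[83/2,43] y:[34,40] z:[75/2,77/2] -> miss, prune
        N35 x:[61/2,75/2] y:[31,34] z:[61/2,33] -> hit [31,33], descend [29, 32]
          N29 x:[69/2,75/2] y:[32,34] z:[63/2,32] -> miss, prune
          N32 x:[61/2,32] y:[31,33] z:[61/2,33] -> hit [31,32] leaf, test {P6@t=31}
    N15 x:[71/2,47] y:[1,27] z:[31,37] -> miss, prune
  N40 x:[61/2,101/2] y:[3,39] z:[41/2,63/2] -> hit [61/2,63/2], descend [27, 36]
    N27 x:[61/2,47] y:[3,29] z:[41/2,61/2] -> miss, prune
    N36 x:[91/2,101/2] y:[7,39] z:[41/2,63/2] -> miss, prune

order=[0, 16, 2, 5, 21, 23, 35, 29, 32, 15, 40, 27, 36]  |boxes|=13  |leaves|=1  hit=P6

== RESULT ==
[0, 16, 2, 5, 21, 23, 35, 29, 32, 15, 40, 27, 36]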